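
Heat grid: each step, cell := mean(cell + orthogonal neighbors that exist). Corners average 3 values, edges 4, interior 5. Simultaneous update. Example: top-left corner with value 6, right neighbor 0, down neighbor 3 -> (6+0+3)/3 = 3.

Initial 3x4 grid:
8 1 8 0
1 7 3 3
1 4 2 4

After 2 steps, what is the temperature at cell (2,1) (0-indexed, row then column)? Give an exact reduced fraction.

Answer: 239/80

Derivation:
Step 1: cell (2,1) = 7/2
Step 2: cell (2,1) = 239/80
Full grid after step 2:
  163/36 233/60 259/60 55/18
  767/240 431/100 331/100 413/120
  13/4 239/80 287/80 35/12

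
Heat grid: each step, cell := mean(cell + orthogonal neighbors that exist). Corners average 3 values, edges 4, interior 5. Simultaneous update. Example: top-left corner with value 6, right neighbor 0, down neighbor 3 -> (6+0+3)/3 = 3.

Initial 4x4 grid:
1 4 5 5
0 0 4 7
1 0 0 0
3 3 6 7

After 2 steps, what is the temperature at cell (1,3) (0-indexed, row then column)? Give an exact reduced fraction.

Answer: 491/120

Derivation:
Step 1: cell (1,3) = 4
Step 2: cell (1,3) = 491/120
Full grid after step 2:
  14/9 77/30 119/30 85/18
  143/120 43/25 153/50 491/120
  139/120 42/25 27/10 83/24
  19/9 38/15 10/3 71/18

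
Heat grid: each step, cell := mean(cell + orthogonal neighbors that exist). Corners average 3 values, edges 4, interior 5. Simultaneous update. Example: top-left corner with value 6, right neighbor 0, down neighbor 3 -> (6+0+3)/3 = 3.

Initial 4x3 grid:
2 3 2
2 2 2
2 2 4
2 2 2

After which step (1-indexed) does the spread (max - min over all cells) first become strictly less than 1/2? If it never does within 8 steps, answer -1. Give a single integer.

Answer: 3

Derivation:
Step 1: max=8/3, min=2, spread=2/3
Step 2: max=151/60, min=2, spread=31/60
Step 3: max=1291/540, min=317/150, spread=749/2700
  -> spread < 1/2 first at step 3
Step 4: max=127243/54000, min=5809/2700, spread=11063/54000
Step 5: max=7534927/3240000, min=295573/135000, spread=17647/129600
Step 6: max=448156793/194400000, min=21468029/9720000, spread=18796213/194400000
Step 7: max=26770760887/11664000000, min=648727393/291600000, spread=273888389/3888000000
Step 8: max=3839144556127/1679616000000, min=8685289511/3888000000, spread=696795899/13436928000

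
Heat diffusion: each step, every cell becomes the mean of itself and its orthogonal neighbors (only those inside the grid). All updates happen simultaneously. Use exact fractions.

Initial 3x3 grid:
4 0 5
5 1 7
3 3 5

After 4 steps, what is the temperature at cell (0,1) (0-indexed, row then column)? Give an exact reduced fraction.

Answer: 163021/48000

Derivation:
Step 1: cell (0,1) = 5/2
Step 2: cell (0,1) = 127/40
Step 3: cell (0,1) = 7829/2400
Step 4: cell (0,1) = 163021/48000
Full grid after step 4:
  46001/14400 163021/48000 9683/2700
  2869003/864000 1255061/360000 180521/48000
  442859/129600 788407/216000 3057/800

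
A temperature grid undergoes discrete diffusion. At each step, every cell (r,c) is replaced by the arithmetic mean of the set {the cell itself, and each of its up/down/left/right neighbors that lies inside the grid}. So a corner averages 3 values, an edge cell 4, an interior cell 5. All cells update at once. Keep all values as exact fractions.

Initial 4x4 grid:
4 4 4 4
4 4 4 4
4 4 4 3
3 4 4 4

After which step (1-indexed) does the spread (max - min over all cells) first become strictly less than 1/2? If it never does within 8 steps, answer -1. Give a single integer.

Step 1: max=4, min=11/3, spread=1/3
  -> spread < 1/2 first at step 1
Step 2: max=4, min=67/18, spread=5/18
Step 3: max=4, min=8173/2160, spread=467/2160
Step 4: max=1145/288, min=247543/64800, spread=5041/32400
Step 5: max=2476/625, min=7433509/1944000, spread=1339207/9720000
Step 6: max=25595977/6480000, min=223852231/58320000, spread=3255781/29160000
Step 7: max=153139183/38880000, min=6726542533/1749600000, spread=82360351/874800000
Step 8: max=1528664191/388800000, min=202220510143/52488000000, spread=2074577821/26244000000

Answer: 1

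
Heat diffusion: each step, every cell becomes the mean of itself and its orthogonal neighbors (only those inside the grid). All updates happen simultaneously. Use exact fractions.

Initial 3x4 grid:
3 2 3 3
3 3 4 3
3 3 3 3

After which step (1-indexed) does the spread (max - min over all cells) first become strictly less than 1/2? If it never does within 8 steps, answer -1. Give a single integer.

Step 1: max=13/4, min=8/3, spread=7/12
Step 2: max=19/6, min=101/36, spread=13/36
  -> spread < 1/2 first at step 2
Step 3: max=1127/360, min=1235/432, spread=587/2160
Step 4: max=135023/43200, min=187837/64800, spread=5879/25920
Step 5: max=8045707/2592000, min=1423351/486000, spread=272701/1555200
Step 6: max=480657893/155520000, min=343862651/116640000, spread=2660923/18662400
Step 7: max=28712678287/9331200000, min=20743075009/6998400000, spread=126629393/1119744000
Step 8: max=1717121249933/559872000000, min=1249348787231/419904000000, spread=1231748807/13436928000

Answer: 2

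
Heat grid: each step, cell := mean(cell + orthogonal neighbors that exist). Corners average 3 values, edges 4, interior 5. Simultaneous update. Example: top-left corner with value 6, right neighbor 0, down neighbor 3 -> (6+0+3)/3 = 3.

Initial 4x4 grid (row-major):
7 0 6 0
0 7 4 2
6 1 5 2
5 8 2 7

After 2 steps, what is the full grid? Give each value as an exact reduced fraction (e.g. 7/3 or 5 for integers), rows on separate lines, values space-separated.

Answer: 37/9 367/120 449/120 43/18
191/60 113/25 29/10 101/30
74/15 88/25 9/2 187/60
40/9 637/120 479/120 79/18

Derivation:
After step 1:
  7/3 5 5/2 8/3
  5 12/5 24/5 2
  3 27/5 14/5 4
  19/3 4 11/2 11/3
After step 2:
  37/9 367/120 449/120 43/18
  191/60 113/25 29/10 101/30
  74/15 88/25 9/2 187/60
  40/9 637/120 479/120 79/18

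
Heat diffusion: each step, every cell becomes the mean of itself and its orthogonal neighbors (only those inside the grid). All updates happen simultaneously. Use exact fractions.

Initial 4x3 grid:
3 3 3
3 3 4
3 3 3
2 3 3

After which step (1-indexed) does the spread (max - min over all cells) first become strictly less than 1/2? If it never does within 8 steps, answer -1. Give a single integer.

Answer: 3

Derivation:
Step 1: max=10/3, min=8/3, spread=2/3
Step 2: max=391/120, min=49/18, spread=193/360
Step 3: max=3451/1080, min=607/216, spread=52/135
  -> spread < 1/2 first at step 3
Step 4: max=102241/32400, min=371099/129600, spread=7573/25920
Step 5: max=1522871/486000, min=22547431/7776000, spread=363701/1555200
Step 6: max=181389833/58320000, min=1365988289/466560000, spread=681043/3732480
Step 7: max=2706096043/874800000, min=82512757051/27993600000, spread=163292653/1119744000
Step 8: max=323218210699/104976000000, min=4977119565809/1679616000000, spread=1554974443/13436928000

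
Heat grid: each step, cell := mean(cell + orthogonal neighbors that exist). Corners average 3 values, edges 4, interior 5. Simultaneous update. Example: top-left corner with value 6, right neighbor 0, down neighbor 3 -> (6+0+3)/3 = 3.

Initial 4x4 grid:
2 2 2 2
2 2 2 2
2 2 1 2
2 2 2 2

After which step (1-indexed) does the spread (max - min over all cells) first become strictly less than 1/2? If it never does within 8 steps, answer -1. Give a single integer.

Answer: 1

Derivation:
Step 1: max=2, min=7/4, spread=1/4
  -> spread < 1/2 first at step 1
Step 2: max=2, min=89/50, spread=11/50
Step 3: max=2, min=4433/2400, spread=367/2400
Step 4: max=1187/600, min=20029/10800, spread=1337/10800
Step 5: max=35531/18000, min=606331/324000, spread=33227/324000
Step 6: max=211951/108000, min=18225673/9720000, spread=849917/9720000
Step 7: max=3171467/1620000, min=549485653/291600000, spread=21378407/291600000
Step 8: max=948311657/486000000, min=16529537629/8748000000, spread=540072197/8748000000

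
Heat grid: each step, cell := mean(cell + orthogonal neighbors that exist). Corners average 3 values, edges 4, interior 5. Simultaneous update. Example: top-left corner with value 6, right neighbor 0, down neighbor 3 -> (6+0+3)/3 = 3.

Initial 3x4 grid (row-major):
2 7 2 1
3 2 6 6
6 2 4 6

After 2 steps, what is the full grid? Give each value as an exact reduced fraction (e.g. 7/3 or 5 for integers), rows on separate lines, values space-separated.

After step 1:
  4 13/4 4 3
  13/4 4 4 19/4
  11/3 7/2 9/2 16/3
After step 2:
  7/2 61/16 57/16 47/12
  179/48 18/5 17/4 205/48
  125/36 47/12 13/3 175/36

Answer: 7/2 61/16 57/16 47/12
179/48 18/5 17/4 205/48
125/36 47/12 13/3 175/36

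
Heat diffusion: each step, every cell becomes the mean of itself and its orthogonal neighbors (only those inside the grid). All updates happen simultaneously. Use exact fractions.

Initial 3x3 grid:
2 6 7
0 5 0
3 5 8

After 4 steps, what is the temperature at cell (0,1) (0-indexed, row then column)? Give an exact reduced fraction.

Step 1: cell (0,1) = 5
Step 2: cell (0,1) = 19/5
Step 3: cell (0,1) = 4847/1200
Step 4: cell (0,1) = 138467/36000
Full grid after step 4:
  233437/64800 138467/36000 69203/16200
  1500979/432000 158919/40000 910177/216000
  471449/129600 1118861/288000 558199/129600

Answer: 138467/36000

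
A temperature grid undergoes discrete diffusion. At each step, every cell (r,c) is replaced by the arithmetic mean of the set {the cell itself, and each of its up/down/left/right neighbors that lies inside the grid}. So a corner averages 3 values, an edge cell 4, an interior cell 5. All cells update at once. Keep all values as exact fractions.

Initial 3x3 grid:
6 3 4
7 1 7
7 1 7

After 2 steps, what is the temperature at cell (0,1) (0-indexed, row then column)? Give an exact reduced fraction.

Step 1: cell (0,1) = 7/2
Step 2: cell (0,1) = 173/40
Full grid after step 2:
  169/36 173/40 155/36
  1163/240 213/50 1093/240
  19/4 89/20 55/12

Answer: 173/40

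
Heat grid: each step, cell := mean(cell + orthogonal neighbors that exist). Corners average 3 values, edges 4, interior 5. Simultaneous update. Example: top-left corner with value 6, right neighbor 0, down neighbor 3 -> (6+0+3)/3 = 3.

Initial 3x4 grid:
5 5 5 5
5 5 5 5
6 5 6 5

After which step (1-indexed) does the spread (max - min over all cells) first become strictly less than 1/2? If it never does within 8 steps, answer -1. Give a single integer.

Step 1: max=11/2, min=5, spread=1/2
Step 2: max=193/36, min=5, spread=13/36
  -> spread < 1/2 first at step 2
Step 3: max=38057/7200, min=1007/200, spread=361/1440
Step 4: max=679969/129600, min=27361/5400, spread=4661/25920
Step 5: max=33798863/6480000, min=10996621/2160000, spread=809/6480
Step 6: max=2426890399/466560000, min=99235301/19440000, spread=1809727/18662400
Step 7: max=145212447941/27993600000, min=746200573/145800000, spread=77677517/1119744000
Step 8: max=8699978394319/1679616000000, min=59779066451/11664000000, spread=734342603/13436928000

Answer: 2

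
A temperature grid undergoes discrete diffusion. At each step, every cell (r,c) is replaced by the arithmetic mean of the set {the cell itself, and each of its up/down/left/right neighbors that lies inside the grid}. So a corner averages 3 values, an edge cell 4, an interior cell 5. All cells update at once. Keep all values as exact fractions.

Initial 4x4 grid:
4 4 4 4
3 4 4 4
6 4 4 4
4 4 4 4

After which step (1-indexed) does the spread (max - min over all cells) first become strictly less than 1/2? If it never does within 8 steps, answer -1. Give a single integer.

Answer: 3

Derivation:
Step 1: max=14/3, min=11/3, spread=1
Step 2: max=527/120, min=58/15, spread=21/40
Step 3: max=4667/1080, min=4259/1080, spread=17/45
  -> spread < 1/2 first at step 3
Step 4: max=136961/32400, min=26801/6750, spread=41581/162000
Step 5: max=4088639/972000, min=215239/54000, spread=214337/972000
Step 6: max=121577387/29160000, min=431281/108000, spread=5131517/29160000
Step 7: max=3631944527/874800000, min=9727757/2430000, spread=129952007/874800000
Step 8: max=108466897511/26244000000, min=5844233873/1458000000, spread=3270687797/26244000000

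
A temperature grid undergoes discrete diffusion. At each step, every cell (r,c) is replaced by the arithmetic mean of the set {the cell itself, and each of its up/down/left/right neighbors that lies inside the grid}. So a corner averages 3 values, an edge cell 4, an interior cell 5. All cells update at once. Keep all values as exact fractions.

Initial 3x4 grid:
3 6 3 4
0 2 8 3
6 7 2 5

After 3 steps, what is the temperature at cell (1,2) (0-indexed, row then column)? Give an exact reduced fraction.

Step 1: cell (1,2) = 18/5
Step 2: cell (1,2) = 479/100
Step 3: cell (1,2) = 12263/3000
Full grid after step 3:
  1301/360 8899/2400 31187/7200 8831/2160
  51379/14400 25151/6000 12263/3000 15971/3600
  4363/1080 29447/7200 32837/7200 9071/2160

Answer: 12263/3000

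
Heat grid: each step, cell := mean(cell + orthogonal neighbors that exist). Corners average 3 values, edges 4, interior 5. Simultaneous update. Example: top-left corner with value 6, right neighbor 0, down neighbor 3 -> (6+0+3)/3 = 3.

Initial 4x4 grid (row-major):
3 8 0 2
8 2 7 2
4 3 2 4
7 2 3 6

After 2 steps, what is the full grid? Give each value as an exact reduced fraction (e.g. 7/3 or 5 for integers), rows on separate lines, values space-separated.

Answer: 83/18 583/120 343/120 28/9
1301/240 183/50 4 671/240
1001/240 17/4 63/20 923/240
163/36 209/60 227/60 133/36

Derivation:
After step 1:
  19/3 13/4 17/4 4/3
  17/4 28/5 13/5 15/4
  11/2 13/5 19/5 7/2
  13/3 15/4 13/4 13/3
After step 2:
  83/18 583/120 343/120 28/9
  1301/240 183/50 4 671/240
  1001/240 17/4 63/20 923/240
  163/36 209/60 227/60 133/36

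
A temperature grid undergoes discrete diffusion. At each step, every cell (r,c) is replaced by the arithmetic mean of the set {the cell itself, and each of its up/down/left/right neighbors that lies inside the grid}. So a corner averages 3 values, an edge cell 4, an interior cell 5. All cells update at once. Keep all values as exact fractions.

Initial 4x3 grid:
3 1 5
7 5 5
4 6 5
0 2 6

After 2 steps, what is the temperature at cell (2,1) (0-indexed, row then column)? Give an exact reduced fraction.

Step 1: cell (2,1) = 22/5
Step 2: cell (2,1) = 449/100
Full grid after step 2:
  143/36 469/120 73/18
  131/30 449/100 569/120
  77/20 449/100 577/120
  13/4 427/120 40/9

Answer: 449/100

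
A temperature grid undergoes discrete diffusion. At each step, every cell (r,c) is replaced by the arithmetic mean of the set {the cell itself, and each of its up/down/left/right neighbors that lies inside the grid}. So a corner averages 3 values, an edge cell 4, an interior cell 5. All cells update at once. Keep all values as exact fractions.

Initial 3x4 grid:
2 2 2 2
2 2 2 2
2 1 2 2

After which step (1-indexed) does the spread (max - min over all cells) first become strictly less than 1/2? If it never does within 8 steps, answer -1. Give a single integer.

Step 1: max=2, min=5/3, spread=1/3
  -> spread < 1/2 first at step 1
Step 2: max=2, min=209/120, spread=31/120
Step 3: max=2, min=1949/1080, spread=211/1080
Step 4: max=3553/1800, min=199103/108000, spread=14077/108000
Step 5: max=212317/108000, min=1803593/972000, spread=5363/48600
Step 6: max=117131/60000, min=54579191/29160000, spread=93859/1166400
Step 7: max=189063533/97200000, min=3288925519/1749600000, spread=4568723/69984000
Step 8: max=5650381111/2916000000, min=198171564371/104976000000, spread=8387449/167961600

Answer: 1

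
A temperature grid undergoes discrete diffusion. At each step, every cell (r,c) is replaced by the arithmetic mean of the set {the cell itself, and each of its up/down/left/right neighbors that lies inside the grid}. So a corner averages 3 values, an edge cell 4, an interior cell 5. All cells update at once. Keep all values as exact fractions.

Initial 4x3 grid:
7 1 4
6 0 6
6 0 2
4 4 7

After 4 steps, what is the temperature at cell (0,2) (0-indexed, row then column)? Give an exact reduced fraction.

Step 1: cell (0,2) = 11/3
Step 2: cell (0,2) = 29/9
Step 3: cell (0,2) = 7171/2160
Step 4: cell (0,2) = 43493/12960
Full grid after step 4:
  48323/12960 152629/43200 43493/12960
  161729/43200 31519/9000 145529/43200
  32689/8640 86689/24000 30089/8640
  100243/25920 43103/11520 94703/25920

Answer: 43493/12960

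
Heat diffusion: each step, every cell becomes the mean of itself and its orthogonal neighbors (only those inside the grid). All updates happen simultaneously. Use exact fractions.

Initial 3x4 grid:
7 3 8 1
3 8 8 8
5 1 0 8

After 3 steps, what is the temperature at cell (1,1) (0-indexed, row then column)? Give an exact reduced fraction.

Step 1: cell (1,1) = 23/5
Step 2: cell (1,1) = 107/20
Step 3: cell (1,1) = 1441/300
Full grid after step 3:
  10841/2160 1969/360 3949/720 12559/2160
  2791/576 1441/300 1093/200 5311/960
  1481/360 2177/480 6943/1440 2891/540

Answer: 1441/300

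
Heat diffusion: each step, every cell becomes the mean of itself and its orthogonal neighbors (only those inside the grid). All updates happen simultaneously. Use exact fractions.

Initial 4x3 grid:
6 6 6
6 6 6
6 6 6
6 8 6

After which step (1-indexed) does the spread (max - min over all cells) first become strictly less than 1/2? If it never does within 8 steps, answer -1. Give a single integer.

Answer: 3

Derivation:
Step 1: max=20/3, min=6, spread=2/3
Step 2: max=787/120, min=6, spread=67/120
Step 3: max=6917/1080, min=6, spread=437/1080
  -> spread < 1/2 first at step 3
Step 4: max=2749531/432000, min=3009/500, spread=29951/86400
Step 5: max=24543821/3888000, min=20408/3375, spread=206761/777600
Step 6: max=9787395571/1555200000, min=16365671/2700000, spread=14430763/62208000
Step 7: max=584979741689/93312000000, min=1313652727/216000000, spread=139854109/746496000
Step 8: max=35014791890251/5598720000000, min=118491228977/19440000000, spread=7114543559/44789760000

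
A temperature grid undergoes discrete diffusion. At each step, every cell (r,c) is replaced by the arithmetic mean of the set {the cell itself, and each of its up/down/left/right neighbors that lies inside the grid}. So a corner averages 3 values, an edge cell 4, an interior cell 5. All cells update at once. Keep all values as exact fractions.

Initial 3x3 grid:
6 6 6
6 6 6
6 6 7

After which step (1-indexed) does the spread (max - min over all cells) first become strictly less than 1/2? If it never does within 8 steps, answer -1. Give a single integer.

Step 1: max=19/3, min=6, spread=1/3
  -> spread < 1/2 first at step 1
Step 2: max=113/18, min=6, spread=5/18
Step 3: max=1337/216, min=6, spread=41/216
Step 4: max=79891/12960, min=2171/360, spread=347/2592
Step 5: max=4772537/777600, min=21757/3600, spread=2921/31104
Step 6: max=285764539/46656000, min=2617483/432000, spread=24611/373248
Step 7: max=17114882033/2799360000, min=58976741/9720000, spread=207329/4478976
Step 8: max=1025799552451/167961600000, min=3149201599/518400000, spread=1746635/53747712

Answer: 1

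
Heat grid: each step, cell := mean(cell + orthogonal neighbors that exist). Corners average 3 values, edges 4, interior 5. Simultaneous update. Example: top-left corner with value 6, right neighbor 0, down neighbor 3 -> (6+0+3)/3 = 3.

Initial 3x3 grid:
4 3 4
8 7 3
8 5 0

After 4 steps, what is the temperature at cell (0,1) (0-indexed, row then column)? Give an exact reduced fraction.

Step 1: cell (0,1) = 9/2
Step 2: cell (0,1) = 541/120
Step 3: cell (0,1) = 33647/7200
Step 4: cell (0,1) = 2029309/432000
Full grid after step 4:
  225193/43200 2029309/432000 17147/4050
  1549831/288000 580397/120000 203701/48000
  235843/43200 530921/108000 283927/64800

Answer: 2029309/432000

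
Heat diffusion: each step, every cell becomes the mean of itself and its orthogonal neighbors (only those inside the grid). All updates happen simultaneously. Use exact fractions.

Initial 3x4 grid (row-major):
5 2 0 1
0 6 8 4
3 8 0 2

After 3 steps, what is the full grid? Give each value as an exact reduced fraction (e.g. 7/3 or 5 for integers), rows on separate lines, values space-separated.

After step 1:
  7/3 13/4 11/4 5/3
  7/2 24/5 18/5 15/4
  11/3 17/4 9/2 2
After step 2:
  109/36 197/60 169/60 49/18
  143/40 97/25 97/25 661/240
  137/36 1033/240 287/80 41/12
After step 3:
  3559/1080 11707/3600 1429/450 5971/2160
  8573/2400 7569/2000 10151/3000 45983/14400
  8413/2160 28039/7200 9113/2400 1171/360

Answer: 3559/1080 11707/3600 1429/450 5971/2160
8573/2400 7569/2000 10151/3000 45983/14400
8413/2160 28039/7200 9113/2400 1171/360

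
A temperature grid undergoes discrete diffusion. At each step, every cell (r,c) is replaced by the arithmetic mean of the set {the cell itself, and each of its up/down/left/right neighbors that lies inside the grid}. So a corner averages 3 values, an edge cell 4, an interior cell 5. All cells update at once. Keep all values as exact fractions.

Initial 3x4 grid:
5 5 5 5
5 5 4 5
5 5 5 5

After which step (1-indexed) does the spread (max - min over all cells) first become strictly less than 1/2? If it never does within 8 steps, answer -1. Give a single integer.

Answer: 1

Derivation:
Step 1: max=5, min=19/4, spread=1/4
  -> spread < 1/2 first at step 1
Step 2: max=5, min=477/100, spread=23/100
Step 3: max=1987/400, min=23189/4800, spread=131/960
Step 4: max=35609/7200, min=209449/43200, spread=841/8640
Step 5: max=7106627/1440000, min=83857949/17280000, spread=56863/691200
Step 6: max=63810457/12960000, min=756065659/155520000, spread=386393/6220800
Step 7: max=25499641187/5184000000, min=302646276869/62208000000, spread=26795339/497664000
Step 8: max=1528113850333/311040000000, min=18178584285871/3732480000000, spread=254051069/5971968000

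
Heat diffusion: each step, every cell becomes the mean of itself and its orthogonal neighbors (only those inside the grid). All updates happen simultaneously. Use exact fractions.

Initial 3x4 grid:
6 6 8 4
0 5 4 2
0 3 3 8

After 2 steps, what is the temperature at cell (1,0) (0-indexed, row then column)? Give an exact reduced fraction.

Answer: 227/80

Derivation:
Step 1: cell (1,0) = 11/4
Step 2: cell (1,0) = 227/80
Full grid after step 2:
  13/3 387/80 1249/240 44/9
  227/80 79/20 9/2 179/40
  13/6 237/80 959/240 40/9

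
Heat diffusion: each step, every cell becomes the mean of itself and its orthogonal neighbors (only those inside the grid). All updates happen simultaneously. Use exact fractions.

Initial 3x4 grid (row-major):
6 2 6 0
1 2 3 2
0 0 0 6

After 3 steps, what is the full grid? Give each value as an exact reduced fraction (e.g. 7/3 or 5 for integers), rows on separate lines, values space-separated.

After step 1:
  3 4 11/4 8/3
  9/4 8/5 13/5 11/4
  1/3 1/2 9/4 8/3
After step 2:
  37/12 227/80 721/240 49/18
  431/240 219/100 239/100 641/240
  37/36 281/240 481/240 23/9
After step 3:
  463/180 2223/800 19717/7200 3023/1080
  29149/14400 12461/6000 14711/6000 37219/14400
  719/540 11507/7200 14617/7200 2603/1080

Answer: 463/180 2223/800 19717/7200 3023/1080
29149/14400 12461/6000 14711/6000 37219/14400
719/540 11507/7200 14617/7200 2603/1080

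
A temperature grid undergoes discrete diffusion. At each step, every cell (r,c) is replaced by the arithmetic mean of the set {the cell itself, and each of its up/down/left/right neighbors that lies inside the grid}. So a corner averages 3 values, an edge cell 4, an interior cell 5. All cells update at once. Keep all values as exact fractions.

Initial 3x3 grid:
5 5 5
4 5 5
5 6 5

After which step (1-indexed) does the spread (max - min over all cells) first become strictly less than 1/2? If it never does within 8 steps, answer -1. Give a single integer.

Step 1: max=16/3, min=14/3, spread=2/3
Step 2: max=187/36, min=173/36, spread=7/18
  -> spread < 1/2 first at step 2
Step 3: max=2221/432, min=2099/432, spread=61/216
Step 4: max=26431/5184, min=25409/5184, spread=511/2592
Step 5: max=315349/62208, min=306731/62208, spread=4309/31104
Step 6: max=3768775/746496, min=3696185/746496, spread=36295/373248
Step 7: max=45095533/8957952, min=44483987/8957952, spread=305773/4478976
Step 8: max=540053071/107495424, min=534901169/107495424, spread=2575951/53747712

Answer: 2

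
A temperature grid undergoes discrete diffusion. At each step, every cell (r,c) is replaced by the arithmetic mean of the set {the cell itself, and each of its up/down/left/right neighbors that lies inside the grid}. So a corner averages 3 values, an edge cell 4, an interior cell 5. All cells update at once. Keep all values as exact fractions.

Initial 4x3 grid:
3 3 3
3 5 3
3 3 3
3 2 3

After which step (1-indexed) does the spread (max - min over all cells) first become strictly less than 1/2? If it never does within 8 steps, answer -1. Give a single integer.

Answer: 3

Derivation:
Step 1: max=7/2, min=8/3, spread=5/6
Step 2: max=171/50, min=101/36, spread=553/900
Step 3: max=7987/2400, min=41407/14400, spread=1303/2880
  -> spread < 1/2 first at step 3
Step 4: max=70967/21600, min=381437/129600, spread=8873/25920
Step 5: max=28254427/8640000, min=154141687/51840000, spread=123079/414720
Step 6: max=1681047593/518400000, min=9358117733/3110400000, spread=29126713/124416000
Step 7: max=100434726787/31104000000, min=565030092847/186624000000, spread=300626143/1492992000
Step 8: max=5993676723233/1866240000000, min=34120050885773/11197440000000, spread=14736075629/89579520000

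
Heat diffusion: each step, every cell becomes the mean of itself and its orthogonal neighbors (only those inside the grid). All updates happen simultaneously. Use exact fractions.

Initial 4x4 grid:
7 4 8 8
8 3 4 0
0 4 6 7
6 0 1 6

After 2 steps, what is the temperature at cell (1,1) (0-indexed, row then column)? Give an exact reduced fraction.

Answer: 107/25

Derivation:
Step 1: cell (1,1) = 23/5
Step 2: cell (1,1) = 107/25
Full grid after step 2:
  49/9 673/120 631/120 193/36
  299/60 107/25 479/100 571/120
  17/5 377/100 96/25 557/120
  37/12 53/20 113/30 38/9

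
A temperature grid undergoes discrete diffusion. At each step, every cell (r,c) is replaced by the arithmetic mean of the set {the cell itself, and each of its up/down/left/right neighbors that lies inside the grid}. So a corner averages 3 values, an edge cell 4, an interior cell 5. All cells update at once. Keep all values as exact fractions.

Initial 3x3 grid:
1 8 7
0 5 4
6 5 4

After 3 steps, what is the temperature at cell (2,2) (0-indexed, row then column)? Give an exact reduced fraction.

Step 1: cell (2,2) = 13/3
Step 2: cell (2,2) = 43/9
Step 3: cell (2,2) = 1273/270
Full grid after step 3:
  961/240 66793/14400 11009/2160
  14117/3600 26591/6000 17867/3600
  529/135 329/75 1273/270

Answer: 1273/270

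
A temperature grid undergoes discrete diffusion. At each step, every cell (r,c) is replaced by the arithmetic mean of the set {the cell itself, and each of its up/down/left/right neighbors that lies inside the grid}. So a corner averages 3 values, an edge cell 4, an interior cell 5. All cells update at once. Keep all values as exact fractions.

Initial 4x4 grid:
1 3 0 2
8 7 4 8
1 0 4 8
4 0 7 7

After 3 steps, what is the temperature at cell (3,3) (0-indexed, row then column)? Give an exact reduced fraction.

Answer: 6133/1080

Derivation:
Step 1: cell (3,3) = 22/3
Step 2: cell (3,3) = 223/36
Step 3: cell (3,3) = 6133/1080
Full grid after step 3:
  1319/360 1393/400 13093/3600 8621/2160
  533/150 3751/1000 24959/6000 34301/7200
  2903/900 20941/6000 13897/3000 39341/7200
  5959/2160 24589/7200 33101/7200 6133/1080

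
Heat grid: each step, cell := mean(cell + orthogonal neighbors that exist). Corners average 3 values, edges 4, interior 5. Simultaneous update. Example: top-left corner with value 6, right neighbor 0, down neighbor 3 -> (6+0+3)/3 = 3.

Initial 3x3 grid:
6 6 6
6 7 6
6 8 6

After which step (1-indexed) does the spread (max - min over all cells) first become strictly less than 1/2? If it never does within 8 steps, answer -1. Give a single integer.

Step 1: max=27/4, min=6, spread=3/4
Step 2: max=1601/240, min=37/6, spread=121/240
Step 3: max=94327/14400, min=29959/4800, spread=89/288
  -> spread < 1/2 first at step 3
Step 4: max=5623169/864000, min=1811473/288000, spread=755/3456
Step 5: max=335387143/51840000, min=36382877/5760000, spread=6353/41472
Step 6: max=20057443121/3110400000, min=6574291457/1036800000, spread=53531/497664
Step 7: max=1200257814487/186624000000, min=395388511079/62208000000, spread=450953/5971968
Step 8: max=71894243147489/11197440000000, min=2640764543657/414720000000, spread=3799043/71663616

Answer: 3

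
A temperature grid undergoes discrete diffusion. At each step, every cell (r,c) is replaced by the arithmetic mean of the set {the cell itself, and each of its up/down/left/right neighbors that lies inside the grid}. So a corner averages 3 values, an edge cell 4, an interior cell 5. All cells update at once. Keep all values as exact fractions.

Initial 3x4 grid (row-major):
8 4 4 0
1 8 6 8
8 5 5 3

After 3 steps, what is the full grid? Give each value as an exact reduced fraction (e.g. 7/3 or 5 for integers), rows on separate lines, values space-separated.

After step 1:
  13/3 6 7/2 4
  25/4 24/5 31/5 17/4
  14/3 13/2 19/4 16/3
After step 2:
  199/36 559/120 197/40 47/12
  401/80 119/20 47/10 1187/240
  209/36 1243/240 1367/240 43/9
After step 3:
  10943/2160 3791/720 91/20 1103/240
  5351/960 51/10 1573/300 2641/576
  5759/1080 8147/1440 7327/1440 5551/1080

Answer: 10943/2160 3791/720 91/20 1103/240
5351/960 51/10 1573/300 2641/576
5759/1080 8147/1440 7327/1440 5551/1080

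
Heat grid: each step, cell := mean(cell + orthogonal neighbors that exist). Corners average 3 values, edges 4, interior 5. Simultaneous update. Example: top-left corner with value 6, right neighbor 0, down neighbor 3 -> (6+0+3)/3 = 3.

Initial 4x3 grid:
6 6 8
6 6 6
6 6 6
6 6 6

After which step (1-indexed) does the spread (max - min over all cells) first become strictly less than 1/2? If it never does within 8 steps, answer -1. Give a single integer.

Answer: 3

Derivation:
Step 1: max=20/3, min=6, spread=2/3
Step 2: max=59/9, min=6, spread=5/9
Step 3: max=689/108, min=6, spread=41/108
  -> spread < 1/2 first at step 3
Step 4: max=81977/12960, min=6, spread=4217/12960
Step 5: max=4874749/777600, min=21679/3600, spread=38417/155520
Step 6: max=291136211/46656000, min=434597/72000, spread=1903471/9331200
Step 7: max=17397149089/2799360000, min=13075759/2160000, spread=18038617/111974400
Step 8: max=1041037782851/167961600000, min=1179326759/194400000, spread=883978523/6718464000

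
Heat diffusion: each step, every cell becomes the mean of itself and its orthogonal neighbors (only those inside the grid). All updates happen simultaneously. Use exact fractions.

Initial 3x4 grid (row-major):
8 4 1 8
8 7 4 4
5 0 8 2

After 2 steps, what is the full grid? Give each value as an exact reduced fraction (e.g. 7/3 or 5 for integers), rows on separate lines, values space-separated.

After step 1:
  20/3 5 17/4 13/3
  7 23/5 24/5 9/2
  13/3 5 7/2 14/3
After step 2:
  56/9 1231/240 1103/240 157/36
  113/20 132/25 433/100 183/40
  49/9 523/120 539/120 38/9

Answer: 56/9 1231/240 1103/240 157/36
113/20 132/25 433/100 183/40
49/9 523/120 539/120 38/9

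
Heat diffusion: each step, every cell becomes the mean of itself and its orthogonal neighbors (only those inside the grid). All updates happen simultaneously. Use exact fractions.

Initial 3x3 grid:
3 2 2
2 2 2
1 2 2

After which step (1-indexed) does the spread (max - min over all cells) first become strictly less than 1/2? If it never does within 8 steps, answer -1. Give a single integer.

Answer: 2

Derivation:
Step 1: max=7/3, min=5/3, spread=2/3
Step 2: max=79/36, min=65/36, spread=7/18
  -> spread < 1/2 first at step 2
Step 3: max=913/432, min=815/432, spread=49/216
Step 4: max=14335/6912, min=13313/6912, spread=511/3456
Step 5: max=170197/82944, min=161579/82944, spread=4309/41472
Step 6: max=2026951/995328, min=1954361/995328, spread=36295/497664
Step 7: max=24193645/11943936, min=23582099/11943936, spread=305773/5971968
Step 8: max=289230415/143327232, min=284078513/143327232, spread=2575951/71663616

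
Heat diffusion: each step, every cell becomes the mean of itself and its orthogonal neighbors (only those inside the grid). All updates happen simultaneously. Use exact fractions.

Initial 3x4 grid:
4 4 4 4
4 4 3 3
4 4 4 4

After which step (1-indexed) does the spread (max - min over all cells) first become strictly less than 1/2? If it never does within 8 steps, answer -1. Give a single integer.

Step 1: max=4, min=7/2, spread=1/2
Step 2: max=4, min=433/120, spread=47/120
  -> spread < 1/2 first at step 2
Step 3: max=1583/400, min=26219/7200, spread=91/288
Step 4: max=9427/2400, min=1588801/432000, spread=108059/432000
Step 5: max=1877341/480000, min=95816339/25920000, spread=222403/1036800
Step 6: max=336239357/86400000, min=5780074201/1555200000, spread=10889369/62208000
Step 7: max=20103808463/5184000000, min=348103544459/93312000000, spread=110120063/746496000
Step 8: max=400754672839/103680000000, min=20957920483681/5598720000000, spread=5462654797/44789760000

Answer: 2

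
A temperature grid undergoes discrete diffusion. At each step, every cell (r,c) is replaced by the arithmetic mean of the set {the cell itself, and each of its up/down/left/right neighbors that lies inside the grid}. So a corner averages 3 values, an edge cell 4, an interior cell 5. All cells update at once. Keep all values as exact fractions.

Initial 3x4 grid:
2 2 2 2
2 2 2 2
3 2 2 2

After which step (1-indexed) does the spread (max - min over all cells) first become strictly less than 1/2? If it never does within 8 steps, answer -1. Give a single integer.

Step 1: max=7/3, min=2, spread=1/3
  -> spread < 1/2 first at step 1
Step 2: max=41/18, min=2, spread=5/18
Step 3: max=473/216, min=2, spread=41/216
Step 4: max=56057/25920, min=2, spread=4217/25920
Step 5: max=3319549/1555200, min=14479/7200, spread=38417/311040
Step 6: max=197824211/93312000, min=290597/144000, spread=1903471/18662400
Step 7: max=11798429089/5598720000, min=8755759/4320000, spread=18038617/223948800
Step 8: max=705114582851/335923200000, min=790526759/388800000, spread=883978523/13436928000

Answer: 1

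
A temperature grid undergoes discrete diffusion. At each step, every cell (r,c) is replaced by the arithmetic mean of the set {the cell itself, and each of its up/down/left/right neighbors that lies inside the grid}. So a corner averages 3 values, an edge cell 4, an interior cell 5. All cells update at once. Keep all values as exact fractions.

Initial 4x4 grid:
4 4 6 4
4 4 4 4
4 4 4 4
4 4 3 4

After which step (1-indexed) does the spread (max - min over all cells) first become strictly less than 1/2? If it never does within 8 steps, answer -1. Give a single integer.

Step 1: max=14/3, min=11/3, spread=1
Step 2: max=271/60, min=449/120, spread=31/40
Step 3: max=2371/540, min=4109/1080, spread=211/360
Step 4: max=232357/54000, min=417101/108000, spread=15871/36000
  -> spread < 1/2 first at step 4
Step 5: max=2071267/486000, min=3794861/972000, spread=115891/324000
Step 6: max=15369679/3645000, min=381929969/97200000, spread=83784413/291600000
Step 7: max=1833356611/437400000, min=3842910463/972000000, spread=2080938053/8748000000
Step 8: max=27336341339/6561000000, min=115809437959/29160000000, spread=51168711929/262440000000

Answer: 4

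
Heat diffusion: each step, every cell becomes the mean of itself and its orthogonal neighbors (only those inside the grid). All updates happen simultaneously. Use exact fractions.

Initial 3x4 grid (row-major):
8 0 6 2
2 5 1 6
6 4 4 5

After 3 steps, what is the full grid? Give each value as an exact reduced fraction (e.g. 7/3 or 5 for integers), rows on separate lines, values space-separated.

Answer: 8189/2160 14359/3600 6247/1800 4277/1080
61801/14400 10867/3000 24409/6000 27133/7200
161/40 10231/2400 3057/800 3073/720

Derivation:
After step 1:
  10/3 19/4 9/4 14/3
  21/4 12/5 22/5 7/2
  4 19/4 7/2 5
After step 2:
  40/9 191/60 241/60 125/36
  899/240 431/100 321/100 527/120
  14/3 293/80 353/80 4
After step 3:
  8189/2160 14359/3600 6247/1800 4277/1080
  61801/14400 10867/3000 24409/6000 27133/7200
  161/40 10231/2400 3057/800 3073/720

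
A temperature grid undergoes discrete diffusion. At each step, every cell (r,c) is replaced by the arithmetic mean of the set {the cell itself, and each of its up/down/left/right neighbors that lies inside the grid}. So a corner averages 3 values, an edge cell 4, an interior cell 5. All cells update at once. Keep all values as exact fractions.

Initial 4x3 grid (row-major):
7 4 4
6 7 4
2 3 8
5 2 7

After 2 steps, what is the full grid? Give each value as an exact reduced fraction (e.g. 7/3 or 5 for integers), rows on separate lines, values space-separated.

Answer: 50/9 599/120 61/12
599/120 519/100 401/80
169/40 459/100 1279/240
15/4 1039/240 185/36

Derivation:
After step 1:
  17/3 11/2 4
  11/2 24/5 23/4
  4 22/5 11/2
  3 17/4 17/3
After step 2:
  50/9 599/120 61/12
  599/120 519/100 401/80
  169/40 459/100 1279/240
  15/4 1039/240 185/36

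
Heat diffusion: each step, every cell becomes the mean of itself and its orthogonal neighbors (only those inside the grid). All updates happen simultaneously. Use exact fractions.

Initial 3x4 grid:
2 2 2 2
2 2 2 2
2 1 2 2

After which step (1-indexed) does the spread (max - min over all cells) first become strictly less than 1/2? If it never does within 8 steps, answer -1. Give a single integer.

Step 1: max=2, min=5/3, spread=1/3
  -> spread < 1/2 first at step 1
Step 2: max=2, min=209/120, spread=31/120
Step 3: max=2, min=1949/1080, spread=211/1080
Step 4: max=3553/1800, min=199103/108000, spread=14077/108000
Step 5: max=212317/108000, min=1803593/972000, spread=5363/48600
Step 6: max=117131/60000, min=54579191/29160000, spread=93859/1166400
Step 7: max=189063533/97200000, min=3288925519/1749600000, spread=4568723/69984000
Step 8: max=5650381111/2916000000, min=198171564371/104976000000, spread=8387449/167961600

Answer: 1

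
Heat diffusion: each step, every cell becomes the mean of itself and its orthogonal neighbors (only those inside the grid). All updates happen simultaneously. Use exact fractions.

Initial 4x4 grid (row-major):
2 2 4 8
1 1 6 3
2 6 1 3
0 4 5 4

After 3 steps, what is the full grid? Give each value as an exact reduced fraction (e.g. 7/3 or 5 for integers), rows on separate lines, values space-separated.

After step 1:
  5/3 9/4 5 5
  3/2 16/5 3 5
  9/4 14/5 21/5 11/4
  2 15/4 7/2 4
After step 2:
  65/36 727/240 61/16 5
  517/240 51/20 102/25 63/16
  171/80 81/25 13/4 319/80
  8/3 241/80 309/80 41/12
After step 3:
  629/270 4031/1440 9553/2400 17/4
  3113/1440 1129/375 1763/500 3401/800
  6119/2400 1419/500 921/250 1751/480
  469/180 7669/2400 325/96 169/45

Answer: 629/270 4031/1440 9553/2400 17/4
3113/1440 1129/375 1763/500 3401/800
6119/2400 1419/500 921/250 1751/480
469/180 7669/2400 325/96 169/45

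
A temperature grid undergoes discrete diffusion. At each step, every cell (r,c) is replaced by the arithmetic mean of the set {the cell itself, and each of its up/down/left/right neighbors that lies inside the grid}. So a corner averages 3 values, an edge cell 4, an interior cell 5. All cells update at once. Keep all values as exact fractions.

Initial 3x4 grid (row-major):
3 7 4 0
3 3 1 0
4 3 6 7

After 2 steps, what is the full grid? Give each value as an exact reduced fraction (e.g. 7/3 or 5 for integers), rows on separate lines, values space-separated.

Answer: 71/18 899/240 683/240 19/9
859/240 177/50 309/100 157/60
127/36 899/240 923/240 127/36

Derivation:
After step 1:
  13/3 17/4 3 4/3
  13/4 17/5 14/5 2
  10/3 4 17/4 13/3
After step 2:
  71/18 899/240 683/240 19/9
  859/240 177/50 309/100 157/60
  127/36 899/240 923/240 127/36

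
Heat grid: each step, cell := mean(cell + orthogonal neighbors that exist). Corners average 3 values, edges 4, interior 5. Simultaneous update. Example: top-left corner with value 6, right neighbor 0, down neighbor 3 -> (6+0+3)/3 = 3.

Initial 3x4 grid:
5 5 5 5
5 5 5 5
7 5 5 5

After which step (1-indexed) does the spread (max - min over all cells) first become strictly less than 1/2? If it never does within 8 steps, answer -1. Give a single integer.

Answer: 3

Derivation:
Step 1: max=17/3, min=5, spread=2/3
Step 2: max=50/9, min=5, spread=5/9
Step 3: max=581/108, min=5, spread=41/108
  -> spread < 1/2 first at step 3
Step 4: max=69017/12960, min=5, spread=4217/12960
Step 5: max=4097149/777600, min=18079/3600, spread=38417/155520
Step 6: max=244480211/46656000, min=362597/72000, spread=1903471/9331200
Step 7: max=14597789089/2799360000, min=10915759/2160000, spread=18038617/111974400
Step 8: max=873076182851/167961600000, min=984926759/194400000, spread=883978523/6718464000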